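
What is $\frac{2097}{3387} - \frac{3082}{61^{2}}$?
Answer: $- \frac{878599}{4201009} \approx -0.20914$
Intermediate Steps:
$\frac{2097}{3387} - \frac{3082}{61^{2}} = 2097 \cdot \frac{1}{3387} - \frac{3082}{3721} = \frac{699}{1129} - \frac{3082}{3721} = - \frac{878599}{4201009}$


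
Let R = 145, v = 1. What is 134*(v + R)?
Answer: 19564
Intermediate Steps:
134*(v + R) = 134*(1 + 145) = 134*146 = 19564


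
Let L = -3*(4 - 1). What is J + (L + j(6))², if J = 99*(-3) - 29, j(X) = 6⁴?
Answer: 1656043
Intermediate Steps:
j(X) = 1296
L = -9 (L = -3*3 = -9)
J = -326 (J = -297 - 29 = -326)
J + (L + j(6))² = -326 + (-9 + 1296)² = -326 + 1287² = -326 + 1656369 = 1656043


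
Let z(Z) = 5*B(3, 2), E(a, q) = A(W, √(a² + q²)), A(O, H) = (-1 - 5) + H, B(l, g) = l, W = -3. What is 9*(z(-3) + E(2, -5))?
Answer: 81 + 9*√29 ≈ 129.47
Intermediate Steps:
A(O, H) = -6 + H
E(a, q) = -6 + √(a² + q²)
z(Z) = 15 (z(Z) = 5*3 = 15)
9*(z(-3) + E(2, -5)) = 9*(15 + (-6 + √(2² + (-5)²))) = 9*(15 + (-6 + √(4 + 25))) = 9*(15 + (-6 + √29)) = 9*(9 + √29) = 81 + 9*√29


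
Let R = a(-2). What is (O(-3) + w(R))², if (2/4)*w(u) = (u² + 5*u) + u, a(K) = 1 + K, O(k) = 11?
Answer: 1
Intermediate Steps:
R = -1 (R = 1 - 2 = -1)
w(u) = 2*u² + 12*u (w(u) = 2*((u² + 5*u) + u) = 2*(u² + 6*u) = 2*u² + 12*u)
(O(-3) + w(R))² = (11 + 2*(-1)*(6 - 1))² = (11 + 2*(-1)*5)² = (11 - 10)² = 1² = 1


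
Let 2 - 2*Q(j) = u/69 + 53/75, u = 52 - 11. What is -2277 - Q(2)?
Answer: -1309476/575 ≈ -2277.3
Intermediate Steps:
u = 41
Q(j) = 201/575 (Q(j) = 1 - (41/69 + 53/75)/2 = 1 - 1/2*748/575 = 1 - 374/575 = 201/575)
-2277 - Q(2) = -2277 - 1*201/575 = -2277 - 201/575 = -1309476/575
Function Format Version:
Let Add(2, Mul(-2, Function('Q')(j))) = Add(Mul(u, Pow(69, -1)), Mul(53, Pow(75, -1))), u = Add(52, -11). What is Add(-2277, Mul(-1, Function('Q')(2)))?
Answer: Rational(-1309476, 575) ≈ -2277.3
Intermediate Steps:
u = 41
Function('Q')(j) = Rational(201, 575) (Function('Q')(j) = Add(1, Mul(Rational(-1, 2), Add(Mul(41, Pow(69, -1)), Mul(53, Pow(75, -1))))) = Add(1, Mul(Rational(-1, 2), Add(Mul(41, Rational(1, 69)), Mul(53, Rational(1, 75))))) = Add(1, Mul(Rational(-1, 2), Add(Rational(41, 69), Rational(53, 75)))) = Add(1, Mul(Rational(-1, 2), Rational(748, 575))) = Add(1, Rational(-374, 575)) = Rational(201, 575))
Add(-2277, Mul(-1, Function('Q')(2))) = Add(-2277, Mul(-1, Rational(201, 575))) = Add(-2277, Rational(-201, 575)) = Rational(-1309476, 575)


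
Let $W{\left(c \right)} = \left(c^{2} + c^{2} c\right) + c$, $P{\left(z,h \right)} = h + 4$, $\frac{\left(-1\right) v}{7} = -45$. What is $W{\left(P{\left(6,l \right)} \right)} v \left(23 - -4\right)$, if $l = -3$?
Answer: $25515$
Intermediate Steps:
$v = 315$ ($v = \left(-7\right) \left(-45\right) = 315$)
$P{\left(z,h \right)} = 4 + h$
$W{\left(c \right)} = c + c^{2} + c^{3}$ ($W{\left(c \right)} = \left(c^{2} + c^{3}\right) + c = c + c^{2} + c^{3}$)
$W{\left(P{\left(6,l \right)} \right)} v \left(23 - -4\right) = \left(4 - 3\right) \left(1 + \left(4 - 3\right) + \left(4 - 3\right)^{2}\right) 315 \left(23 - -4\right) = 1 \left(1 + 1 + 1^{2}\right) 315 \left(23 + 4\right) = 1 \left(1 + 1 + 1\right) 315 \cdot 27 = 1 \cdot 3 \cdot 315 \cdot 27 = 3 \cdot 315 \cdot 27 = 945 \cdot 27 = 25515$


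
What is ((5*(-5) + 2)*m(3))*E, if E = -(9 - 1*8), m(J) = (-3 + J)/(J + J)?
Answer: 0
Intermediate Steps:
m(J) = (-3 + J)/(2*J) (m(J) = (-3 + J)/((2*J)) = (-3 + J)*(1/(2*J)) = (-3 + J)/(2*J))
E = -1 (E = -(9 - 8) = -1*1 = -1)
((5*(-5) + 2)*m(3))*E = ((5*(-5) + 2)*((½)*(-3 + 3)/3))*(-1) = ((-25 + 2)*((½)*(⅓)*0))*(-1) = -23*0*(-1) = 0*(-1) = 0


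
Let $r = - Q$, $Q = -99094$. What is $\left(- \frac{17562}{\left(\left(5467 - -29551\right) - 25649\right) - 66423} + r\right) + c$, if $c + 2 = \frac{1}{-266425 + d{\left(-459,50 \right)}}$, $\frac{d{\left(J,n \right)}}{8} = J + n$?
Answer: $\frac{254127056407726}{2564548773} \approx 99092.0$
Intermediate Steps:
$d{\left(J,n \right)} = 8 J + 8 n$ ($d{\left(J,n \right)} = 8 \left(J + n\right) = 8 J + 8 n$)
$r = 99094$ ($r = \left(-1\right) \left(-99094\right) = 99094$)
$c = - \frac{539395}{269697}$ ($c = -2 + \frac{1}{-266425 + \left(8 \left(-459\right) + 8 \cdot 50\right)} = -2 + \frac{1}{-266425 + \left(-3672 + 400\right)} = -2 + \frac{1}{-266425 - 3272} = -2 + \frac{1}{-269697} = -2 - \frac{1}{269697} = - \frac{539395}{269697} \approx -2.0$)
$\left(- \frac{17562}{\left(\left(5467 - -29551\right) - 25649\right) - 66423} + r\right) + c = \left(- \frac{17562}{\left(\left(5467 - -29551\right) - 25649\right) - 66423} + 99094\right) - \frac{539395}{269697} = \left(- \frac{17562}{\left(\left(5467 + 29551\right) - 25649\right) - 66423} + 99094\right) - \frac{539395}{269697} = \left(- \frac{17562}{\left(35018 - 25649\right) - 66423} + 99094\right) - \frac{539395}{269697} = \left(- \frac{17562}{9369 - 66423} + 99094\right) - \frac{539395}{269697} = \left(- \frac{17562}{-57054} + 99094\right) - \frac{539395}{269697} = \left(\left(-17562\right) \left(- \frac{1}{57054}\right) + 99094\right) - \frac{539395}{269697} = \left(\frac{2927}{9509} + 99094\right) - \frac{539395}{269697} = \frac{942287773}{9509} - \frac{539395}{269697} = \frac{254127056407726}{2564548773}$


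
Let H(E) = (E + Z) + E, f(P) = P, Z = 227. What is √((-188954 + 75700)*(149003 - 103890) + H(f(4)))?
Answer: I*√5109227467 ≈ 71479.0*I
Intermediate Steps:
H(E) = 227 + 2*E (H(E) = (E + 227) + E = (227 + E) + E = 227 + 2*E)
√((-188954 + 75700)*(149003 - 103890) + H(f(4))) = √((-188954 + 75700)*(149003 - 103890) + (227 + 2*4)) = √(-113254*45113 + (227 + 8)) = √(-5109227702 + 235) = √(-5109227467) = I*√5109227467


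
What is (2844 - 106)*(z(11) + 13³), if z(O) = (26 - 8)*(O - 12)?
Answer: 5966102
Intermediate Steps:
z(O) = -216 + 18*O (z(O) = 18*(-12 + O) = -216 + 18*O)
(2844 - 106)*(z(11) + 13³) = (2844 - 106)*((-216 + 18*11) + 13³) = 2738*((-216 + 198) + 2197) = 2738*(-18 + 2197) = 2738*2179 = 5966102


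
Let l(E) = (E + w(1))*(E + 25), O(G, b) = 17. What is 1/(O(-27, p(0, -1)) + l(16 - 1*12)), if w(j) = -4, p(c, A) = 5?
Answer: 1/17 ≈ 0.058824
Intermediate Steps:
l(E) = (-4 + E)*(25 + E) (l(E) = (E - 4)*(E + 25) = (-4 + E)*(25 + E))
1/(O(-27, p(0, -1)) + l(16 - 1*12)) = 1/(17 + (-100 + (16 - 1*12)² + 21*(16 - 1*12))) = 1/(17 + (-100 + (16 - 12)² + 21*(16 - 12))) = 1/(17 + (-100 + 4² + 21*4)) = 1/(17 + (-100 + 16 + 84)) = 1/(17 + 0) = 1/17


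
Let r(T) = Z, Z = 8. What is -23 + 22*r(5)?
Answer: 153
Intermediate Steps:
r(T) = 8
-23 + 22*r(5) = -23 + 22*8 = -23 + 176 = 153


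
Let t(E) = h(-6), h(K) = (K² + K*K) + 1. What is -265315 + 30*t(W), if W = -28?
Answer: -263125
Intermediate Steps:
h(K) = 1 + 2*K² (h(K) = (K² + K²) + 1 = 2*K² + 1 = 1 + 2*K²)
t(E) = 73 (t(E) = 1 + 2*(-6)² = 1 + 2*36 = 1 + 72 = 73)
-265315 + 30*t(W) = -265315 + 30*73 = -265315 + 2190 = -263125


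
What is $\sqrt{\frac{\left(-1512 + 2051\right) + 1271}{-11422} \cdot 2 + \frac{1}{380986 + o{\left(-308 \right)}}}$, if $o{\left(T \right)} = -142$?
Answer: $\frac{i \sqrt{41646534818834501}}{362500014} \approx 0.56297 i$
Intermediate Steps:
$\sqrt{\frac{\left(-1512 + 2051\right) + 1271}{-11422} \cdot 2 + \frac{1}{380986 + o{\left(-308 \right)}}} = \sqrt{\frac{\left(-1512 + 2051\right) + 1271}{-11422} \cdot 2 + \frac{1}{380986 - 142}} = \sqrt{\left(539 + 1271\right) \left(- \frac{1}{11422}\right) 2 + \frac{1}{380844}} = \sqrt{1810 \left(- \frac{1}{11422}\right) 2 + \frac{1}{380844}} = \sqrt{\left(- \frac{905}{5711}\right) 2 + \frac{1}{380844}} = \sqrt{- \frac{1810}{5711} + \frac{1}{380844}} = \sqrt{- \frac{689321929}{2175000084}} = \frac{i \sqrt{41646534818834501}}{362500014}$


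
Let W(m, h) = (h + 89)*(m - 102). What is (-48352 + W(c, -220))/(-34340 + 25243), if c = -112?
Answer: 20318/9097 ≈ 2.2335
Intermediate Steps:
W(m, h) = (-102 + m)*(89 + h) (W(m, h) = (89 + h)*(-102 + m) = (-102 + m)*(89 + h))
(-48352 + W(c, -220))/(-34340 + 25243) = (-48352 + (-9078 - 102*(-220) + 89*(-112) - 220*(-112)))/(-34340 + 25243) = (-48352 + (-9078 + 22440 - 9968 + 24640))/(-9097) = (-48352 + 28034)*(-1/9097) = -20318*(-1/9097) = 20318/9097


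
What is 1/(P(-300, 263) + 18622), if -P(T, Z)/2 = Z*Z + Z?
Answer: -1/120242 ≈ -8.3166e-6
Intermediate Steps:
P(T, Z) = -2*Z - 2*Z**2 (P(T, Z) = -2*(Z*Z + Z) = -2*(Z**2 + Z) = -2*(Z + Z**2) = -2*Z - 2*Z**2)
1/(P(-300, 263) + 18622) = 1/(-2*263*(1 + 263) + 18622) = 1/(-2*263*264 + 18622) = 1/(-138864 + 18622) = 1/(-120242) = -1/120242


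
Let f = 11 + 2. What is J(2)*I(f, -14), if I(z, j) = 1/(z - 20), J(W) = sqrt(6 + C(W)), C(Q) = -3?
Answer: -sqrt(3)/7 ≈ -0.24744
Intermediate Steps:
J(W) = sqrt(3) (J(W) = sqrt(6 - 3) = sqrt(3))
f = 13
I(z, j) = 1/(-20 + z)
J(2)*I(f, -14) = sqrt(3)/(-20 + 13) = sqrt(3)/(-7) = sqrt(3)*(-1/7) = -sqrt(3)/7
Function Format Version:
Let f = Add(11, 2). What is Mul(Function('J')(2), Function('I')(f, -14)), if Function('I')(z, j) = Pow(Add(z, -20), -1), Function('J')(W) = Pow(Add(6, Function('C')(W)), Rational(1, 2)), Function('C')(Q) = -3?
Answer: Mul(Rational(-1, 7), Pow(3, Rational(1, 2))) ≈ -0.24744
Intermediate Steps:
Function('J')(W) = Pow(3, Rational(1, 2)) (Function('J')(W) = Pow(Add(6, -3), Rational(1, 2)) = Pow(3, Rational(1, 2)))
f = 13
Function('I')(z, j) = Pow(Add(-20, z), -1)
Mul(Function('J')(2), Function('I')(f, -14)) = Mul(Pow(3, Rational(1, 2)), Pow(Add(-20, 13), -1)) = Mul(Pow(3, Rational(1, 2)), Pow(-7, -1)) = Mul(Pow(3, Rational(1, 2)), Rational(-1, 7)) = Mul(Rational(-1, 7), Pow(3, Rational(1, 2)))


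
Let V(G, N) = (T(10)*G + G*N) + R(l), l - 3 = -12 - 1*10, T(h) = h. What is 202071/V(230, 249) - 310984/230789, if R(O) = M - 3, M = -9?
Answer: 28114178947/13745331262 ≈ 2.0454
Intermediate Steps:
l = -19 (l = 3 + (-12 - 1*10) = 3 + (-12 - 10) = 3 - 22 = -19)
R(O) = -12 (R(O) = -9 - 3 = -12)
V(G, N) = -12 + 10*G + G*N (V(G, N) = (10*G + G*N) - 12 = -12 + 10*G + G*N)
202071/V(230, 249) - 310984/230789 = 202071/(-12 + 10*230 + 230*249) - 310984/230789 = 202071/(-12 + 2300 + 57270) - 310984*1/230789 = 202071/59558 - 310984/230789 = 28114178947/13745331262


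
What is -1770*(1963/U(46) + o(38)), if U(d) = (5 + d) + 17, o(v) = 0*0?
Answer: -1737255/34 ≈ -51096.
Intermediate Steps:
o(v) = 0
U(d) = 22 + d
-1770*(1963/U(46) + o(38)) = -1770*(1963/(22 + 46) + 0) = -1770*(1963/68 + 0) = -1770*1963/68 = -1737255/34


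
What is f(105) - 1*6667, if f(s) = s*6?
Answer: -6037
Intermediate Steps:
f(s) = 6*s
f(105) - 1*6667 = 6*105 - 1*6667 = 630 - 6667 = -6037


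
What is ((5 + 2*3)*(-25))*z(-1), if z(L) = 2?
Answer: -550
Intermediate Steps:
((5 + 2*3)*(-25))*z(-1) = ((5 + 2*3)*(-25))*2 = ((5 + 6)*(-25))*2 = (11*(-25))*2 = -275*2 = -550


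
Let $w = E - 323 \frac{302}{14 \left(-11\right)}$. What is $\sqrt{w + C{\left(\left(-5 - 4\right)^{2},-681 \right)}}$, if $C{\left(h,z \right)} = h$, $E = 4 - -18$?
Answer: $\frac{8 \sqrt{68222}}{77} \approx 27.137$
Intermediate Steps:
$E = 22$ ($E = 4 + 18 = 22$)
$w = \frac{50467}{77}$ ($w = 22 - 323 \frac{302}{14 \left(-11\right)} = 22 - 323 \frac{302}{-154} = 22 - 323 \cdot 302 \left(- \frac{1}{154}\right) = 22 - - \frac{48773}{77} = 22 + \frac{48773}{77} = \frac{50467}{77} \approx 655.42$)
$\sqrt{w + C{\left(\left(-5 - 4\right)^{2},-681 \right)}} = \sqrt{\frac{50467}{77} + \left(-5 - 4\right)^{2}} = \sqrt{\frac{50467}{77} + \left(-9\right)^{2}} = \sqrt{\frac{50467}{77} + 81} = \sqrt{\frac{56704}{77}} = \frac{8 \sqrt{68222}}{77}$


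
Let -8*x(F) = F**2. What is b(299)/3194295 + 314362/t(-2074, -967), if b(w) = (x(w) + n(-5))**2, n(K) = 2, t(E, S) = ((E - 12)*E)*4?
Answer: 576372048061009/14740995086272 ≈ 39.100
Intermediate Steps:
t(E, S) = 4*E*(-12 + E) (t(E, S) = ((-12 + E)*E)*4 = (E*(-12 + E))*4 = 4*E*(-12 + E))
x(F) = -F**2/8
b(w) = (2 - w**2/8)**2 (b(w) = (-w**2/8 + 2)**2 = (2 - w**2/8)**2)
b(299)/3194295 + 314362/t(-2074, -967) = ((-16 + 299**2)**2/64)/3194295 + 314362/((4*(-2074)*(-12 - 2074))) = ((-16 + 89401)**2/64)*(1/3194295) + 314362/((4*(-2074)*(-2086))) = ((1/64)*89385**2)*(1/3194295) + 314362/17305456 = ((1/64)*7989678225)*(1/3194295) + 314362*(1/17305456) = (7989678225/64)*(1/3194295) + 157181/8652728 = 532645215/13628992 + 157181/8652728 = 576372048061009/14740995086272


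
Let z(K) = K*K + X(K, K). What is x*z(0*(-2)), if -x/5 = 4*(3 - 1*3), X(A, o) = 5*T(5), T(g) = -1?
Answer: 0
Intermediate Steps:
X(A, o) = -5 (X(A, o) = 5*(-1) = -5)
z(K) = -5 + K**2 (z(K) = K*K - 5 = K**2 - 5 = -5 + K**2)
x = 0 (x = -20*(3 - 1*3) = -20*(3 - 3) = -20*0 = -5*0 = 0)
x*z(0*(-2)) = 0*(-5 + (0*(-2))**2) = 0*(-5 + 0**2) = 0*(-5 + 0) = 0*(-5) = 0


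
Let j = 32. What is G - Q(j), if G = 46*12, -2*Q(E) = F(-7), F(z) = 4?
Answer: 554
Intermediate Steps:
Q(E) = -2 (Q(E) = -1/2*4 = -2)
G = 552
G - Q(j) = 552 - 1*(-2) = 552 + 2 = 554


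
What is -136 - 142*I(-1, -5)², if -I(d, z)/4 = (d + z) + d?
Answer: -111464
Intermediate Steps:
I(d, z) = -8*d - 4*z (I(d, z) = -4*((d + z) + d) = -4*(z + 2*d) = -8*d - 4*z)
-136 - 142*I(-1, -5)² = -136 - 142*(-8*(-1) - 4*(-5))² = -136 - 142*(8 + 20)² = -136 - 142*28² = -136 - 142*784 = -136 - 111328 = -111464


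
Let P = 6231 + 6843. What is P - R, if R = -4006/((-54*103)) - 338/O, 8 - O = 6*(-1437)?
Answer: 156880023154/12000015 ≈ 13073.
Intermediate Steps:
O = 8630 (O = 8 - 6*(-1437) = 8 - 1*(-8622) = 8 + 8622 = 8630)
R = 8172956/12000015 (R = -4006/((-54*103)) - 338/8630 = -4006/(-5562) - 338*1/8630 = -4006*(-1/5562) - 169/4315 = 2003/2781 - 169/4315 = 8172956/12000015 ≈ 0.68108)
P = 13074
P - R = 13074 - 1*8172956/12000015 = 13074 - 8172956/12000015 = 156880023154/12000015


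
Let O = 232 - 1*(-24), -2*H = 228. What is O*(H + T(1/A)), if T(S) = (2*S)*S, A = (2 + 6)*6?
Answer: -262654/9 ≈ -29184.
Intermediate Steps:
A = 48 (A = 8*6 = 48)
T(S) = 2*S²
H = -114 (H = -½*228 = -114)
O = 256 (O = 232 + 24 = 256)
O*(H + T(1/A)) = 256*(-114 + 2*(1/48)²) = 256*(-114 + 2*(1/2304)) = 256*(-114 + 1/1152) = 256*(-131327/1152) = -262654/9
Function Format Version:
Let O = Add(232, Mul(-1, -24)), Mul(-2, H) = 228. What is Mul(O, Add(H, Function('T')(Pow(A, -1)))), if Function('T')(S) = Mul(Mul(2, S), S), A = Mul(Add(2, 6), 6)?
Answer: Rational(-262654, 9) ≈ -29184.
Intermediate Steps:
A = 48 (A = Mul(8, 6) = 48)
Function('T')(S) = Mul(2, Pow(S, 2))
H = -114 (H = Mul(Rational(-1, 2), 228) = -114)
O = 256 (O = Add(232, 24) = 256)
Mul(O, Add(H, Function('T')(Pow(A, -1)))) = Mul(256, Add(-114, Mul(2, Pow(Pow(48, -1), 2)))) = Mul(256, Add(-114, Mul(2, Pow(Rational(1, 48), 2)))) = Mul(256, Add(-114, Mul(2, Rational(1, 2304)))) = Mul(256, Add(-114, Rational(1, 1152))) = Mul(256, Rational(-131327, 1152)) = Rational(-262654, 9)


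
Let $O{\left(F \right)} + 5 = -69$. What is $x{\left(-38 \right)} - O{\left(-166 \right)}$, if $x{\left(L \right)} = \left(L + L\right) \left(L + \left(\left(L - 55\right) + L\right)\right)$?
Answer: $12918$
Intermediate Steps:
$O{\left(F \right)} = -74$ ($O{\left(F \right)} = -5 - 69 = -74$)
$x{\left(L \right)} = 2 L \left(-55 + 3 L\right)$ ($x{\left(L \right)} = 2 L \left(L + \left(\left(-55 + L\right) + L\right)\right) = 2 L \left(L + \left(-55 + 2 L\right)\right) = 2 L \left(-55 + 3 L\right)$)
$x{\left(-38 \right)} - O{\left(-166 \right)} = 2 \left(-38\right) \left(-55 + 3 \left(-38\right)\right) - -74 = 2 \left(-38\right) \left(-55 - 114\right) + 74 = 2 \left(-38\right) \left(-169\right) + 74 = 12844 + 74 = 12918$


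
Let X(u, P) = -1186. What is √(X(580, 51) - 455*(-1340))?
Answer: √608514 ≈ 780.07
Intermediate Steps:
√(X(580, 51) - 455*(-1340)) = √(-1186 - 455*(-1340)) = √(-1186 + 609700) = √608514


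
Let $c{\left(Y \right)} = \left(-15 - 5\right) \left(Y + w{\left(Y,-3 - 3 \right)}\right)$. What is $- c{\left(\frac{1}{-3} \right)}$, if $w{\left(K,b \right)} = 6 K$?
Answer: $- \frac{140}{3} \approx -46.667$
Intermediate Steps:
$c{\left(Y \right)} = - 140 Y$ ($c{\left(Y \right)} = \left(-15 - 5\right) \left(Y + 6 Y\right) = - 20 \cdot 7 Y = - 140 Y$)
$- c{\left(\frac{1}{-3} \right)} = - \frac{-140}{-3} = - \frac{\left(-140\right) \left(-1\right)}{3} = \left(-1\right) \frac{140}{3} = - \frac{140}{3}$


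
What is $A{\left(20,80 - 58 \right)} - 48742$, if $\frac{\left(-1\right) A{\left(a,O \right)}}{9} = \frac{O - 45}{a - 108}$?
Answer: $- \frac{4289503}{88} \approx -48744.0$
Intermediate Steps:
$A{\left(a,O \right)} = - \frac{9 \left(-45 + O\right)}{-108 + a}$ ($A{\left(a,O \right)} = - 9 \frac{O - 45}{a - 108} = - 9 \frac{-45 + O}{-108 + a} = - \frac{9 \left(-45 + O\right)}{-108 + a}$)
$A{\left(20,80 - 58 \right)} - 48742 = \frac{9 \left(45 - \left(80 - 58\right)\right)}{-108 + 20} - 48742 = \frac{9 \left(45 - \left(80 - 58\right)\right)}{-88} - 48742 = 9 \left(- \frac{1}{88}\right) \left(45 - 22\right) - 48742 = 9 \left(- \frac{1}{88}\right) 23 - 48742 = - \frac{207}{88} - 48742 = - \frac{4289503}{88}$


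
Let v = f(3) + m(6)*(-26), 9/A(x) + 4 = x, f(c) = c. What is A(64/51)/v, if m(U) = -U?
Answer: -153/7420 ≈ -0.020620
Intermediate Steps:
A(x) = 9/(-4 + x)
v = 159 (v = 3 - 1*6*(-26) = 3 - 6*(-26) = 3 + 156 = 159)
A(64/51)/v = (9/(-4 + 64/51))/159 = (9/(-4 + 64*(1/51)))*(1/159) = (9/(-4 + 64/51))*(1/159) = (9/(-140/51))*(1/159) = (9*(-51/140))*(1/159) = -459/140*1/159 = -153/7420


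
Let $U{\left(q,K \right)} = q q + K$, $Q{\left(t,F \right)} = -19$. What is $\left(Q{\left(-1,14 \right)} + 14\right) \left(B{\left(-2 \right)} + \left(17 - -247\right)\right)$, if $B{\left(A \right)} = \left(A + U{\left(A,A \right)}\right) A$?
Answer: $-1320$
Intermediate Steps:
$U{\left(q,K \right)} = K + q^{2}$ ($U{\left(q,K \right)} = q^{2} + K = K + q^{2}$)
$B{\left(A \right)} = A \left(A^{2} + 2 A\right)$ ($B{\left(A \right)} = \left(A + \left(A + A^{2}\right)\right) A = \left(A^{2} + 2 A\right) A = A \left(A^{2} + 2 A\right)$)
$\left(Q{\left(-1,14 \right)} + 14\right) \left(B{\left(-2 \right)} + \left(17 - -247\right)\right) = \left(-19 + 14\right) \left(\left(-2\right)^{2} \left(2 - 2\right) + \left(17 - -247\right)\right) = - 5 \left(4 \cdot 0 + \left(17 + 247\right)\right) = - 5 \left(0 + 264\right) = \left(-5\right) 264 = -1320$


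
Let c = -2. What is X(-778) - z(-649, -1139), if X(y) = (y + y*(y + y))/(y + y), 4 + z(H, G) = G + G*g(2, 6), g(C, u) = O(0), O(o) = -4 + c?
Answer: -12937/2 ≈ -6468.5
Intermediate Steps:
O(o) = -6 (O(o) = -4 - 2 = -6)
g(C, u) = -6
z(H, G) = -4 - 5*G (z(H, G) = -4 + (G + G*(-6)) = -4 + (G - 6*G) = -4 - 5*G)
X(y) = (y + 2*y²)/(2*y) (X(y) = (y + y*(2*y))/((2*y)) = (y + 2*y²)*(1/(2*y)) = (y + 2*y²)/(2*y))
X(-778) - z(-649, -1139) = (½ - 778) - (-4 - 5*(-1139)) = -1555/2 - (-4 + 5695) = -1555/2 - 1*5691 = -1555/2 - 5691 = -12937/2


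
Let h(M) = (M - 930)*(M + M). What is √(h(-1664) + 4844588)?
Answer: 2*√3369355 ≈ 3671.2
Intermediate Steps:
h(M) = 2*M*(-930 + M) (h(M) = (-930 + M)*(2*M) = 2*M*(-930 + M))
√(h(-1664) + 4844588) = √(2*(-1664)*(-930 - 1664) + 4844588) = √(2*(-1664)*(-2594) + 4844588) = √(8632832 + 4844588) = √13477420 = 2*√3369355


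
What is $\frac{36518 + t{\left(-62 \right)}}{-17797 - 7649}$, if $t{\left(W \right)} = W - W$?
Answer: $- \frac{18259}{12723} \approx -1.4351$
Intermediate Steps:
$t{\left(W \right)} = 0$
$\frac{36518 + t{\left(-62 \right)}}{-17797 - 7649} = \frac{36518 + 0}{-17797 - 7649} = \frac{36518}{-25446} = 36518 \left(- \frac{1}{25446}\right) = - \frac{18259}{12723}$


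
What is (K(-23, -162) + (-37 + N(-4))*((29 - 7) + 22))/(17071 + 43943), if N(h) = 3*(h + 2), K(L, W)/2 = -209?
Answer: -385/10169 ≈ -0.037860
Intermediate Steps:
K(L, W) = -418 (K(L, W) = 2*(-209) = -418)
N(h) = 6 + 3*h (N(h) = 3*(2 + h) = 6 + 3*h)
(K(-23, -162) + (-37 + N(-4))*((29 - 7) + 22))/(17071 + 43943) = (-418 + (-37 + (6 + 3*(-4)))*((29 - 7) + 22))/(17071 + 43943) = (-418 + (-37 + (6 - 12))*(22 + 22))/61014 = (-418 + (-37 - 6)*44)*(1/61014) = (-418 - 43*44)*(1/61014) = (-418 - 1892)*(1/61014) = -2310*1/61014 = -385/10169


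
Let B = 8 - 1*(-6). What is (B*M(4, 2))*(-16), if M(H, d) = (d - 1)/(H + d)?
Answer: -112/3 ≈ -37.333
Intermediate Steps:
B = 14 (B = 8 + 6 = 14)
M(H, d) = (-1 + d)/(H + d)
(B*M(4, 2))*(-16) = (14*((-1 + 2)/(4 + 2)))*(-16) = (14*(1/6))*(-16) = (7/3)*(-16) = -112/3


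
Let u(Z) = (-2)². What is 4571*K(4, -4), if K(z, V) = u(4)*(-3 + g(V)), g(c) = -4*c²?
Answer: -1225028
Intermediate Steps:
u(Z) = 4
K(z, V) = -12 - 16*V² (K(z, V) = 4*(-3 - 4*V²) = -12 - 16*V²)
4571*K(4, -4) = 4571*(-12 - 16*(-4)²) = 4571*(-12 - 16*16) = 4571*(-12 - 256) = 4571*(-268) = -1225028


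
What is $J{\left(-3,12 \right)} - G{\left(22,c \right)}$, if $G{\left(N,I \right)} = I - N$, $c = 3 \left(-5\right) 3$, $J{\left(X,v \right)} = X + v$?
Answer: $76$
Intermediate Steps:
$c = -45$ ($c = \left(-15\right) 3 = -45$)
$J{\left(-3,12 \right)} - G{\left(22,c \right)} = \left(-3 + 12\right) - \left(-45 - 22\right) = 9 - \left(-45 - 22\right) = 9 - -67 = 9 + 67 = 76$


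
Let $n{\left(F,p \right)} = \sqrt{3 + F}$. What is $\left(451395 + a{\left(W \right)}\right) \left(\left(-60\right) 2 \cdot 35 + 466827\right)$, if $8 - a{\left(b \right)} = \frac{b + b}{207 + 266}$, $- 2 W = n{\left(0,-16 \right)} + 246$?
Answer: $\frac{8979752620305}{43} + \frac{42057 \sqrt{3}}{43} \approx 2.0883 \cdot 10^{11}$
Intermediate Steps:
$W = -123 - \frac{\sqrt{3}}{2}$ ($W = - \frac{\sqrt{3 + 0} + 246}{2} = - \frac{\sqrt{3} + 246}{2} = - \frac{246 + \sqrt{3}}{2} = -123 - \frac{\sqrt{3}}{2} \approx -123.87$)
$a{\left(b \right)} = 8 - \frac{2 b}{473}$ ($a{\left(b \right)} = 8 - \frac{b + b}{207 + 266} = 8 - \frac{2 b}{473}$)
$\left(451395 + a{\left(W \right)}\right) \left(\left(-60\right) 2 \cdot 35 + 466827\right) = \left(451395 + \left(8 - \frac{2 \left(-123 - \frac{\sqrt{3}}{2}\right)}{473}\right)\right) \left(\left(-60\right) 2 \cdot 35 + 466827\right) = \left(451395 + \left(8 + \left(\frac{246}{473} + \frac{\sqrt{3}}{473}\right)\right)\right) \left(\left(-120\right) 35 + 466827\right) = \left(451395 + \left(\frac{4030}{473} + \frac{\sqrt{3}}{473}\right)\right) \left(-4200 + 466827\right) = \left(\frac{213513865}{473} + \frac{\sqrt{3}}{473}\right) 462627 = \frac{8979752620305}{43} + \frac{42057 \sqrt{3}}{43}$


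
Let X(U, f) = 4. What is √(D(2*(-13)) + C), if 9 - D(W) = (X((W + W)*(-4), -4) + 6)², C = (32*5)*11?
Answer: √1669 ≈ 40.853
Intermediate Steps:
C = 1760 (C = 160*11 = 1760)
D(W) = -91 (D(W) = 9 - (4 + 6)² = 9 - 1*10² = 9 - 1*100 = 9 - 100 = -91)
√(D(2*(-13)) + C) = √(-91 + 1760) = √1669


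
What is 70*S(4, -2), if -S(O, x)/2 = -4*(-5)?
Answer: -2800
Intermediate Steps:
S(O, x) = -40 (S(O, x) = -(-8)*(-5) = -2*20 = -40)
70*S(4, -2) = 70*(-40) = -2800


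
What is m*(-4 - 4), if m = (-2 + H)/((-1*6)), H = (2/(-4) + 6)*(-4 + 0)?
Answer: -32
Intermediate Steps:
H = -22 (H = (2*(-1/4) + 6)*(-4) = (-1/2 + 6)*(-4) = (11/2)*(-4) = -22)
m = 4 (m = (-2 - 22)/((-1*6)) = -24/(-6) = -24*(-1/6) = 4)
m*(-4 - 4) = 4*(-4 - 4) = 4*(-8) = -32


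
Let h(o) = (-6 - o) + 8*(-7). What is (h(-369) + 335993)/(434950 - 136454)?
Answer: 84075/74624 ≈ 1.1266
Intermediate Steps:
h(o) = -62 - o (h(o) = (-6 - o) - 56 = -62 - o)
(h(-369) + 335993)/(434950 - 136454) = ((-62 - 1*(-369)) + 335993)/(434950 - 136454) = ((-62 + 369) + 335993)/298496 = (307 + 335993)*(1/298496) = 336300*(1/298496) = 84075/74624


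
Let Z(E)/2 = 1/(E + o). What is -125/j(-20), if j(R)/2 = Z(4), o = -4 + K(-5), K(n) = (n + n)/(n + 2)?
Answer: -625/6 ≈ -104.17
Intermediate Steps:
K(n) = 2*n/(2 + n) (K(n) = (2*n)/(2 + n) = 2*n/(2 + n))
o = -2/3 (o = -4 + 2*(-5)/(2 - 5) = -4 + 2*(-5)/(-3) = -4 + 2*(-5)*(-1/3) = -4 + 10/3 = -2/3 ≈ -0.66667)
Z(E) = 2/(-2/3 + E) (Z(E) = 2/(E - 2/3) = 2/(-2/3 + E))
j(R) = 6/5 (j(R) = 2*(6/(-2 + 3*4)) = 2*(6/(-2 + 12)) = 2*(6/10) = 2*(6*(1/10)) = 2*(3/5) = 6/5)
-125/j(-20) = -125/6/5 = -125*5/6 = -625/6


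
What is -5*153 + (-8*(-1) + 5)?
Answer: -752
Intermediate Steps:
-5*153 + (-8*(-1) + 5) = -765 + (8 + 5) = -765 + 13 = -752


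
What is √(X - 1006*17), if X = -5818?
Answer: 2*I*√5730 ≈ 151.39*I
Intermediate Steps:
√(X - 1006*17) = √(-5818 - 1006*17) = √(-5818 - 17102) = √(-22920) = 2*I*√5730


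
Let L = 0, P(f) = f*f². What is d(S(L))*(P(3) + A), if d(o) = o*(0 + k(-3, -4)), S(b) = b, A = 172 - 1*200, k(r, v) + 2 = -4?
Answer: 0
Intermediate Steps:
k(r, v) = -6 (k(r, v) = -2 - 4 = -6)
P(f) = f³
A = -28 (A = 172 - 200 = -28)
d(o) = -6*o (d(o) = o*(0 - 6) = o*(-6) = -6*o)
d(S(L))*(P(3) + A) = (-6*0)*(3³ - 28) = 0*(27 - 28) = 0*(-1) = 0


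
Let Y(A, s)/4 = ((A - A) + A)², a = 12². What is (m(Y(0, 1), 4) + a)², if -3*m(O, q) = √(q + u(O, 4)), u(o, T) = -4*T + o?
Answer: 62204/3 - 192*I*√3 ≈ 20735.0 - 332.55*I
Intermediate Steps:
u(o, T) = o - 4*T
a = 144
Y(A, s) = 4*A² (Y(A, s) = 4*((A - A) + A)² = 4*(0 + A)² = 4*A²)
m(O, q) = -√(-16 + O + q)/3 (m(O, q) = -√(q + (O - 4*4))/3 = -√(q + (O - 16))/3 = -√(q + (-16 + O))/3 = -√(-16 + O + q)/3)
(m(Y(0, 1), 4) + a)² = (-√(-16 + 4*0² + 4)/3 + 144)² = (-√(-16 + 4*0 + 4)/3 + 144)² = (-√(-16 + 0 + 4)/3 + 144)² = (-2*I*√3/3 + 144)² = (144 - 2*I*√3/3)²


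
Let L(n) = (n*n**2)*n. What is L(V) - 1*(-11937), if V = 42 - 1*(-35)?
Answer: 35164978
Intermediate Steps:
V = 77 (V = 42 + 35 = 77)
L(n) = n**4 (L(n) = n**3*n = n**4)
L(V) - 1*(-11937) = 77**4 - 1*(-11937) = 35153041 + 11937 = 35164978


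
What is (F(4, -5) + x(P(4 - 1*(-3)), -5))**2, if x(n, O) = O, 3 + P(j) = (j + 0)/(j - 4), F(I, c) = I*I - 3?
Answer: 64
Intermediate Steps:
F(I, c) = -3 + I**2 (F(I, c) = I**2 - 3 = -3 + I**2)
P(j) = -3 + j/(-4 + j) (P(j) = -3 + (j + 0)/(j - 4) = -3 + j/(-4 + j))
(F(4, -5) + x(P(4 - 1*(-3)), -5))**2 = ((-3 + 4**2) - 5)**2 = ((-3 + 16) - 5)**2 = (13 - 5)**2 = 8**2 = 64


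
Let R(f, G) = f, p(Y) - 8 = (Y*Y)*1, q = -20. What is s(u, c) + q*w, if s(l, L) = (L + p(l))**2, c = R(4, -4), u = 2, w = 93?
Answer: -1604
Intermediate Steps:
p(Y) = 8 + Y**2 (p(Y) = 8 + (Y*Y)*1 = 8 + Y**2*1 = 8 + Y**2)
c = 4
s(l, L) = (8 + L + l**2)**2 (s(l, L) = (L + (8 + l**2))**2 = (8 + L + l**2)**2)
s(u, c) + q*w = (8 + 4 + 2**2)**2 - 20*93 = (8 + 4 + 4)**2 - 1860 = 16**2 - 1860 = 256 - 1860 = -1604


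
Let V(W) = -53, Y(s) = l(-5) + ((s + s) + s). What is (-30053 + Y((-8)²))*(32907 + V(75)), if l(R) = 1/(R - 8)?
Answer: -12753725676/13 ≈ -9.8106e+8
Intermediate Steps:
l(R) = 1/(-8 + R)
Y(s) = -1/13 + 3*s (Y(s) = 1/(-8 - 5) + ((s + s) + s) = 1/(-13) + (2*s + s) = -1/13 + 3*s)
(-30053 + Y((-8)²))*(32907 + V(75)) = (-30053 + (-1/13 + 3*(-8)²))*(32907 - 53) = (-30053 + (-1/13 + 3*64))*32854 = (-30053 + (-1/13 + 192))*32854 = (-30053 + 2495/13)*32854 = -388194/13*32854 = -12753725676/13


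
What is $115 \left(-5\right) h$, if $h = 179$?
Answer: $-102925$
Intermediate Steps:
$115 \left(-5\right) h = 115 \left(-5\right) 179 = \left(-575\right) 179 = -102925$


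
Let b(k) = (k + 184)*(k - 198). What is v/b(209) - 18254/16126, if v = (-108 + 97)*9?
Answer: -1219826/1056253 ≈ -1.1549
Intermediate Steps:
v = -99 (v = -11*9 = -99)
b(k) = (-198 + k)*(184 + k) (b(k) = (184 + k)*(-198 + k) = (-198 + k)*(184 + k))
v/b(209) - 18254/16126 = -99/(-36432 + 209² - 14*209) - 18254/16126 = -99/(-36432 + 43681 - 2926) - 18254*1/16126 = -99/4323 - 9127/8063 = -99*1/4323 - 9127/8063 = -3/131 - 9127/8063 = -1219826/1056253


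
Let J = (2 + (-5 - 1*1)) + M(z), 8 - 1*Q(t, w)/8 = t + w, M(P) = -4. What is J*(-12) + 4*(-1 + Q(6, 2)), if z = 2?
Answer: 92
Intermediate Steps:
Q(t, w) = 64 - 8*t - 8*w (Q(t, w) = 64 - 8*(t + w) = 64 + (-8*t - 8*w) = 64 - 8*t - 8*w)
J = -8 (J = (2 + (-5 - 1*1)) - 4 = (2 + (-5 - 1)) - 4 = (2 - 6) - 4 = -4 - 4 = -8)
J*(-12) + 4*(-1 + Q(6, 2)) = -8*(-12) + 4*(-1 + (64 - 8*6 - 8*2)) = 96 + 4*(-1 + (64 - 48 - 16)) = 96 + 4*(-1 + 0) = 96 + 4*(-1) = 96 - 4 = 92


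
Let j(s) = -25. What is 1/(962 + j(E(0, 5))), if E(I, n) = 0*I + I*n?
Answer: 1/937 ≈ 0.0010672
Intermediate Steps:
E(I, n) = I*n (E(I, n) = 0 + I*n = I*n)
1/(962 + j(E(0, 5))) = 1/(962 - 25) = 1/937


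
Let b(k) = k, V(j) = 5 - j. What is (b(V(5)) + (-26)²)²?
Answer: 456976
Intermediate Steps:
(b(V(5)) + (-26)²)² = ((5 - 1*5) + (-26)²)² = ((5 - 5) + 676)² = (0 + 676)² = 676² = 456976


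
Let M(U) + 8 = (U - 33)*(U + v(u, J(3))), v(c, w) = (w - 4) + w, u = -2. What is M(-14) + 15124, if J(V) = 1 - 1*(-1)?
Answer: 15774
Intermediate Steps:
J(V) = 2 (J(V) = 1 + 1 = 2)
v(c, w) = -4 + 2*w (v(c, w) = (-4 + w) + w = -4 + 2*w)
M(U) = -8 + U*(-33 + U) (M(U) = -8 + (U - 33)*(U + (-4 + 2*2)) = -8 + (-33 + U)*(U + (-4 + 4)) = -8 + (-33 + U)*(U + 0) = -8 + (-33 + U)*U = -8 + U*(-33 + U))
M(-14) + 15124 = (-8 + (-14)**2 - 33*(-14)) + 15124 = (-8 + 196 + 462) + 15124 = 650 + 15124 = 15774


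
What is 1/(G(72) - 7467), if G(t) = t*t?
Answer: -1/2283 ≈ -0.00043802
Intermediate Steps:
G(t) = t²
1/(G(72) - 7467) = 1/(72² - 7467) = 1/(5184 - 7467) = 1/(-2283) = -1/2283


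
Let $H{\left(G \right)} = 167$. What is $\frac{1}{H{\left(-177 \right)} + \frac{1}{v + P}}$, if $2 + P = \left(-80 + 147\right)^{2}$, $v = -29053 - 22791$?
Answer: $\frac{47357}{7908618} \approx 0.005988$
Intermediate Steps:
$v = -51844$
$P = 4487$ ($P = -2 + \left(-80 + 147\right)^{2} = -2 + 67^{2} = -2 + 4489 = 4487$)
$\frac{1}{H{\left(-177 \right)} + \frac{1}{v + P}} = \frac{1}{167 + \frac{1}{-51844 + 4487}} = \frac{1}{167 + \frac{1}{-47357}} = \frac{1}{167 - \frac{1}{47357}} = \frac{1}{\frac{7908618}{47357}} = \frac{47357}{7908618}$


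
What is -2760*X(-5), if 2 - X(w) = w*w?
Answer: 63480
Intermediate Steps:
X(w) = 2 - w² (X(w) = 2 - w*w = 2 - w²)
-2760*X(-5) = -2760*(2 - 1*(-5)²) = -2760*(2 - 1*25) = -2760*(2 - 25) = -2760*(-23) = 63480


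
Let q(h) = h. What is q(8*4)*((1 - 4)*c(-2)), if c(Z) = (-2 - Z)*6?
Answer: 0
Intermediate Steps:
c(Z) = -12 - 6*Z
q(8*4)*((1 - 4)*c(-2)) = (8*4)*((1 - 4)*(-12 - 6*(-2))) = 32*(-3*(-12 + 12)) = 32*(-3*0) = 32*0 = 0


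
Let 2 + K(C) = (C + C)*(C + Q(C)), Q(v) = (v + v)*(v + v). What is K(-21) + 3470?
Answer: -69738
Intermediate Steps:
Q(v) = 4*v² (Q(v) = (2*v)*(2*v) = 4*v²)
K(C) = -2 + 2*C*(C + 4*C²) (K(C) = -2 + (C + C)*(C + 4*C²) = -2 + (2*C)*(C + 4*C²) = -2 + 2*C*(C + 4*C²))
K(-21) + 3470 = (-2 + 2*(-21)² + 8*(-21)³) + 3470 = (-2 + 2*441 + 8*(-9261)) + 3470 = (-2 + 882 - 74088) + 3470 = -73208 + 3470 = -69738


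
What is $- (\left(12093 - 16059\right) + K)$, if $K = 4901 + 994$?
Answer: $-1929$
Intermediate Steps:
$K = 5895$
$- (\left(12093 - 16059\right) + K) = - (\left(12093 - 16059\right) + 5895) = - (-3966 + 5895) = \left(-1\right) 1929 = -1929$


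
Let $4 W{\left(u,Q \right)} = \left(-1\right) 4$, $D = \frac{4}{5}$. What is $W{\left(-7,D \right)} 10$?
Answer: $-10$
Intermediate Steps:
$D = \frac{4}{5}$ ($D = 4 \cdot \frac{1}{5} = \frac{4}{5} \approx 0.8$)
$W{\left(u,Q \right)} = -1$ ($W{\left(u,Q \right)} = \frac{\left(-1\right) 4}{4} = \frac{1}{4} \left(-4\right) = -1$)
$W{\left(-7,D \right)} 10 = \left(-1\right) 10 = -10$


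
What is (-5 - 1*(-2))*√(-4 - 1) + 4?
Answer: 4 - 3*I*√5 ≈ 4.0 - 6.7082*I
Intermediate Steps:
(-5 - 1*(-2))*√(-4 - 1) + 4 = (-5 + 2)*√(-5) + 4 = -3*I*√5 + 4 = 4 - 3*I*√5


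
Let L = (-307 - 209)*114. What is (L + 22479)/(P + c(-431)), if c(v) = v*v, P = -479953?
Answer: 12115/98064 ≈ 0.12354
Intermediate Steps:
L = -58824 (L = -516*114 = -58824)
c(v) = v²
(L + 22479)/(P + c(-431)) = (-58824 + 22479)/(-479953 + (-431)²) = -36345/(-479953 + 185761) = -36345/(-294192) = -36345*(-1/294192) = 12115/98064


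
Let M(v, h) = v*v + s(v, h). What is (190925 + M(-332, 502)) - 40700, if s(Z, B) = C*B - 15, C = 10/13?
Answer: 3390662/13 ≈ 2.6082e+5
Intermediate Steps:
C = 10/13 (C = 10*(1/13) = 10/13 ≈ 0.76923)
s(Z, B) = -15 + 10*B/13 (s(Z, B) = 10*B/13 - 15 = -15 + 10*B/13)
M(v, h) = -15 + v² + 10*h/13 (M(v, h) = v*v + (-15 + 10*h/13) = v² + (-15 + 10*h/13) = -15 + v² + 10*h/13)
(190925 + M(-332, 502)) - 40700 = (190925 + (-15 + (-332)² + (10/13)*502)) - 40700 = (190925 + (-15 + 110224 + 5020/13)) - 40700 = (190925 + 1437737/13) - 40700 = 3919762/13 - 40700 = 3390662/13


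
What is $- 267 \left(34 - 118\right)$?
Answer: $22428$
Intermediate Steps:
$- 267 \left(34 - 118\right) = \left(-267\right) \left(-84\right) = 22428$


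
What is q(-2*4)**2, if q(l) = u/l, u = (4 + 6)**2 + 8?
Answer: 729/4 ≈ 182.25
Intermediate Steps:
u = 108 (u = 10**2 + 8 = 100 + 8 = 108)
q(l) = 108/l
q(-2*4)**2 = (108/((-2*4)))**2 = (108/(-8))**2 = (108*(-1/8))**2 = (-27/2)**2 = 729/4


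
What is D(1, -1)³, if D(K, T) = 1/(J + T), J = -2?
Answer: -1/27 ≈ -0.037037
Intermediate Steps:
D(K, T) = 1/(-2 + T)
D(1, -1)³ = (1/(-2 - 1))³ = (1/(-3))³ = (-⅓)³ = -1/27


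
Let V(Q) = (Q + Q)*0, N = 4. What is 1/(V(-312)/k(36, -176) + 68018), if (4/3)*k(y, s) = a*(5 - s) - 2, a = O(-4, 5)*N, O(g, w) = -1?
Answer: 1/68018 ≈ 1.4702e-5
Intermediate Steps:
V(Q) = 0 (V(Q) = (2*Q)*0 = 0)
a = -4 (a = -1*4 = -4)
k(y, s) = -33/2 + 3*s (k(y, s) = 3*(-4*(5 - s) - 2)/4 = 3*((-20 + 4*s) - 2)/4 = 3*(-22 + 4*s)/4 = -33/2 + 3*s)
1/(V(-312)/k(36, -176) + 68018) = 1/(0/(-33/2 + 3*(-176)) + 68018) = 1/(0/(-33/2 - 528) + 68018) = 1/(0/(-1089/2) + 68018) = 1/(0*(-2/1089) + 68018) = 1/(0 + 68018) = 1/68018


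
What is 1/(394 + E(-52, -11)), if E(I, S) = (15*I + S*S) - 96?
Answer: -1/361 ≈ -0.0027701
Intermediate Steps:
E(I, S) = -96 + S² + 15*I (E(I, S) = (15*I + S²) - 96 = (S² + 15*I) - 96 = -96 + S² + 15*I)
1/(394 + E(-52, -11)) = 1/(394 + (-96 + (-11)² + 15*(-52))) = 1/(394 + (-96 + 121 - 780)) = 1/(394 - 755) = 1/(-361) = -1/361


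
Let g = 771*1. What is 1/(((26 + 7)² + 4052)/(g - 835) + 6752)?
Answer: 64/426987 ≈ 0.00014989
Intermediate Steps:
g = 771
1/(((26 + 7)² + 4052)/(g - 835) + 6752) = 1/(((26 + 7)² + 4052)/(771 - 835) + 6752) = 1/((33² + 4052)/(-64) + 6752) = 1/((1089 + 4052)*(-1/64) + 6752) = 1/(5141*(-1/64) + 6752) = 1/(-5141/64 + 6752) = 1/(426987/64) = 64/426987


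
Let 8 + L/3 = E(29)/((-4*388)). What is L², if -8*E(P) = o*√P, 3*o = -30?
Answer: 22198622589/38539264 + 45*√29/388 ≈ 576.63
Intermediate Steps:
o = -10 (o = (⅓)*(-30) = -10)
E(P) = 5*√P/4 (E(P) = -(-5)*√P/4 = 5*√P/4)
L = -24 - 15*√29/6208 (L = -24 + 3*((5*√29/4)/((-4*388))) = -24 + 3*((5*√29/4)/(-1552)) = -24 + 3*((5*√29/4)*(-1/1552)) = -24 + 3*(-5*√29/6208) = -24 - 15*√29/6208 ≈ -24.013)
L² = (-24 - 15*√29/6208)²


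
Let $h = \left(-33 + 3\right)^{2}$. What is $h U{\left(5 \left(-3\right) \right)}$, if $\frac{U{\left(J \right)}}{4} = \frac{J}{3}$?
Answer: $-18000$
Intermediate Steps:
$h = 900$ ($h = \left(-30\right)^{2} = 900$)
$U{\left(J \right)} = \frac{4 J}{3}$ ($U{\left(J \right)} = 4 \frac{J}{3} = \frac{4 J}{3}$)
$h U{\left(5 \left(-3\right) \right)} = 900 \frac{4 \cdot 5 \left(-3\right)}{3} = 900 \cdot \frac{4}{3} \left(-15\right) = 900 \left(-20\right) = -18000$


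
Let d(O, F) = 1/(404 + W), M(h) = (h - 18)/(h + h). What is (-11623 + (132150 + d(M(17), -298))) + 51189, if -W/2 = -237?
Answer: 150766649/878 ≈ 1.7172e+5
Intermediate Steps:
W = 474 (W = -2*(-237) = 474)
M(h) = (-18 + h)/(2*h) (M(h) = (-18 + h)/((2*h)) = (-18 + h)*(1/(2*h)) = (-18 + h)/(2*h))
d(O, F) = 1/878 (d(O, F) = 1/(404 + 474) = 1/878)
(-11623 + (132150 + d(M(17), -298))) + 51189 = (-11623 + (132150 + 1/878)) + 51189 = (-11623 + 116027701/878) + 51189 = 105822707/878 + 51189 = 150766649/878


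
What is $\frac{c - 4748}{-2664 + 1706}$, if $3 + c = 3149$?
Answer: $\frac{801}{479} \approx 1.6722$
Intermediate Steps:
$c = 3146$ ($c = -3 + 3149 = 3146$)
$\frac{c - 4748}{-2664 + 1706} = \frac{3146 - 4748}{-2664 + 1706} = - \frac{1602}{-958} = \left(-1602\right) \left(- \frac{1}{958}\right) = \frac{801}{479}$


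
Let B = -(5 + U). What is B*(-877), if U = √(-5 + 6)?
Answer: 5262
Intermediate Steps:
U = 1 (U = √1 = 1)
B = -6 (B = -(5 + 1) = -1*6 = -6)
B*(-877) = -6*(-877) = 5262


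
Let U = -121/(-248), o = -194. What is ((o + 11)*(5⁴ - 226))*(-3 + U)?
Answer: 45489591/248 ≈ 1.8343e+5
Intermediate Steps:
U = 121/248 (U = -121*(-1/248) = 121/248 ≈ 0.48790)
((o + 11)*(5⁴ - 226))*(-3 + U) = ((-194 + 11)*(5⁴ - 226))*(-3 + 121/248) = -183*(625 - 226)*(-623/248) = -183*399*(-623/248) = -73017*(-623/248) = 45489591/248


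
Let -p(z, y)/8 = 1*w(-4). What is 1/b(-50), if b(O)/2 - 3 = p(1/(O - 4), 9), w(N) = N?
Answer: 1/70 ≈ 0.014286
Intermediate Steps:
p(z, y) = 32 (p(z, y) = -8*(-4) = 32)
b(O) = 70 (b(O) = 6 + 2*32 = 6 + 64 = 70)
1/b(-50) = 1/70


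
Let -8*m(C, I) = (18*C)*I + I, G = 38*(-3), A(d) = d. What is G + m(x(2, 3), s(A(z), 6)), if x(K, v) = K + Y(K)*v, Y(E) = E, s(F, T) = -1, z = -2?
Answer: -767/8 ≈ -95.875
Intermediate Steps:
x(K, v) = K + K*v
G = -114
m(C, I) = -I/8 - 9*C*I/4 (m(C, I) = -((18*C)*I + I)/8 = -(18*C*I + I)/8 = -(I + 18*C*I)/8 = -I/8 - 9*C*I/4)
G + m(x(2, 3), s(A(z), 6)) = -114 - ⅛*(-1)*(1 + 18*(2*(1 + 3))) = -114 - ⅛*(-1)*(1 + 18*(2*4)) = -114 - ⅛*(-1)*(1 + 18*8) = -114 - ⅛*(-1)*(1 + 144) = -114 - ⅛*(-1)*145 = -114 + 145/8 = -767/8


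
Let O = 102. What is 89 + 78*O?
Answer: 8045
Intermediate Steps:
89 + 78*O = 89 + 78*102 = 89 + 7956 = 8045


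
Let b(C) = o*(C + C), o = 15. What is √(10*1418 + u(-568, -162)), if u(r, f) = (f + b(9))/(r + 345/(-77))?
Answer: 2*√6888320374346/44081 ≈ 119.08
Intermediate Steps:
b(C) = 30*C (b(C) = 15*(C + C) = 15*(2*C) = 30*C)
u(r, f) = (270 + f)/(-345/77 + r) (u(r, f) = (f + 30*9)/(r + 345/(-77)) = (f + 270)/(r + 345*(-1/77)) = (270 + f)/(r - 345/77) = (270 + f)/(-345/77 + r))
√(10*1418 + u(-568, -162)) = √(10*1418 + 77*(270 - 162)/(-345 + 77*(-568))) = √(14180 + 77*108/(-345 - 43736)) = √(14180 + 77*108/(-44081)) = √(14180 + 77*(-1/44081)*108) = √(14180 - 8316/44081) = √(625060264/44081) = 2*√6888320374346/44081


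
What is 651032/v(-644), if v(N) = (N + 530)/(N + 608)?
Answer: 3906192/19 ≈ 2.0559e+5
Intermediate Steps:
v(N) = (530 + N)/(608 + N)
651032/v(-644) = 651032/(((530 - 644)/(608 - 644))) = 651032/((-114/(-36))) = 651032/((-1/36*(-114))) = 651032/(19/6) = 651032*(6/19) = 3906192/19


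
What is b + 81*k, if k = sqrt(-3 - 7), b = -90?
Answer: -90 + 81*I*sqrt(10) ≈ -90.0 + 256.14*I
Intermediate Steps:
k = I*sqrt(10) (k = sqrt(-10) = I*sqrt(10) ≈ 3.1623*I)
b + 81*k = -90 + 81*(I*sqrt(10)) = -90 + 81*I*sqrt(10)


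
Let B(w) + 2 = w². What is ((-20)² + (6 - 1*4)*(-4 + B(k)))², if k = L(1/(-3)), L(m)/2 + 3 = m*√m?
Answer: 153995536/729 + 397184*I*√3/81 ≈ 2.1124e+5 + 8493.1*I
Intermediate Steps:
L(m) = -6 + 2*m^(3/2) (L(m) = -6 + 2*(m*√m) = -6 + 2*m^(3/2))
k = -6 - 2*I*√3/9 (k = -6 + 2*(1/(-3))^(3/2) = -6 + 2*(1*(-⅓))^(3/2) = -6 + 2*(-⅓)^(3/2) = -6 + 2*(-I*√3/9) = -6 - 2*I*√3/9 ≈ -6.0 - 0.3849*I)
B(w) = -2 + w²
((-20)² + (6 - 1*4)*(-4 + B(k)))² = ((-20)² + (6 - 1*4)*(-4 + (-2 + (-6 - 2*I*√3/9)²)))² = (400 + (6 - 4)*(-6 + (-6 - 2*I*√3/9)²))² = (400 + 2*(-6 + (-6 - 2*I*√3/9)²))² = (400 + (-12 + 2*(-6 - 2*I*√3/9)²))² = (388 + 2*(-6 - 2*I*√3/9)²)²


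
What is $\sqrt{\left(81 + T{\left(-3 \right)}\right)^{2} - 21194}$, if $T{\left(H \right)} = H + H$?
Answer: $i \sqrt{15569} \approx 124.78 i$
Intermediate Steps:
$T{\left(H \right)} = 2 H$
$\sqrt{\left(81 + T{\left(-3 \right)}\right)^{2} - 21194} = \sqrt{\left(81 + 2 \left(-3\right)\right)^{2} - 21194} = \sqrt{\left(81 - 6\right)^{2} - 21194} = \sqrt{75^{2} - 21194} = \sqrt{5625 - 21194} = \sqrt{-15569} = i \sqrt{15569}$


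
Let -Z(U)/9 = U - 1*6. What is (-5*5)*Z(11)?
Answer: 1125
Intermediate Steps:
Z(U) = 54 - 9*U (Z(U) = -9*(U - 1*6) = -9*(U - 6) = -9*(-6 + U) = 54 - 9*U)
(-5*5)*Z(11) = (-5*5)*(54 - 9*11) = -25*(54 - 99) = -25*(-45) = 1125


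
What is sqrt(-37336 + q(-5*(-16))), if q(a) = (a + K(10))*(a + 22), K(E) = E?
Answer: 2*I*sqrt(7039) ≈ 167.8*I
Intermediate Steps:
q(a) = (10 + a)*(22 + a) (q(a) = (a + 10)*(a + 22) = (10 + a)*(22 + a))
sqrt(-37336 + q(-5*(-16))) = sqrt(-37336 + (220 + (-5*(-16))**2 + 32*(-5*(-16)))) = sqrt(-37336 + (220 + 80**2 + 32*80)) = sqrt(-37336 + (220 + 6400 + 2560)) = sqrt(-37336 + 9180) = sqrt(-28156) = 2*I*sqrt(7039)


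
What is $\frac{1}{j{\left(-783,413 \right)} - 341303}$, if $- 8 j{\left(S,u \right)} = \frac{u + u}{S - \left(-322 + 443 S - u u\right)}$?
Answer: $- \frac{2067908}{705783204537} \approx -2.9299 \cdot 10^{-6}$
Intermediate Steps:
$j{\left(S,u \right)} = - \frac{u}{4 \left(322 + u^{2} - 442 S\right)}$ ($j{\left(S,u \right)} = - \frac{\left(u + u\right) \frac{1}{S - \left(-322 + 443 S - u u\right)}}{8} = - \frac{2 u \frac{1}{S - \left(-322 - u^{2} + 443 S\right)}}{8} = - \frac{2 u \frac{1}{S + \left(322 + u^{2} - 443 S\right)}}{8} = - \frac{2 u \frac{1}{322 + u^{2} - 442 S}}{8} = - \frac{u}{4 \left(322 + u^{2} - 442 S\right)}$)
$\frac{1}{j{\left(-783,413 \right)} - 341303} = \frac{1}{\left(-1\right) 413 \frac{1}{1288 - -1384344 + 4 \cdot 413^{2}} - 341303} = \frac{1}{\left(-1\right) 413 \frac{1}{1288 + 1384344 + 4 \cdot 170569} - 341303} = \frac{1}{\left(-1\right) 413 \frac{1}{1288 + 1384344 + 682276} - 341303} = \frac{1}{\left(-1\right) 413 \cdot \frac{1}{2067908} - 341303} = \frac{1}{- \frac{413}{2067908} - 341303} = \frac{1}{- \frac{705783204537}{2067908}} = - \frac{2067908}{705783204537}$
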